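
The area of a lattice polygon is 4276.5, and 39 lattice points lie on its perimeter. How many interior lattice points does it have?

4258

Pick's theorem A = I + B/2 − 1 rearranges to I = A − B/2 + 1 = 4276.5 − 39/2 + 1 = 4258.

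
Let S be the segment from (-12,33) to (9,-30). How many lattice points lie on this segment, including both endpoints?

22

The number of lattice points on a segment between lattice points is gcd(|Δx|,|Δy|) + 1 = gcd(21,63) + 1 = 21 + 1 = 22.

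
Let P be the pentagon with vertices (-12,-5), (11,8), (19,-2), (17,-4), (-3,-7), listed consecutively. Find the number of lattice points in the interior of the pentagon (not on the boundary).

226

Using the shoelace formula, 2A = |[(-12)·8 − 11·(-5)] + [11·(-2) − 19·8] + [19·(-4) − 17·(-2)] + [17·(-7) − (-3)·(-4)] + [(-3)·(-5) − (-12)·(-7)]| = 457, so the area is 228.5.
Along each edge there are gcd(|Δx|,|Δy|)+1 lattice points, so counting each shared vertex once the boundary has gcd(23,13) + gcd(8,10) + gcd(2,2) + gcd(20,3) + gcd(9,2) = 1+2+2+1+1 = 7.
Pick's theorem gives I = A − B/2 + 1 = 228.5 − 7/2 + 1 = 226.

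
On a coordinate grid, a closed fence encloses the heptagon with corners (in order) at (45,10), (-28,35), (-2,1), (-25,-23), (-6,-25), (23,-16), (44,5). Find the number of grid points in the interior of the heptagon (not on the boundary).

Using the shoelace formula, 2A = |[45·35 − (-28)·10] + [(-28)·1 − (-2)·35] + [(-2)·(-23) − (-25)·1] + [(-25)·(-25) − (-6)·(-23)] + [(-6)·(-16) − 23·(-25)] + [23·5 − 44·(-16)] + [44·10 − 45·5]| = 4160, so the area is 2080.
The number of boundary lattice points is Σ gcd(|Δx|,|Δy|) = gcd(73,25) + gcd(26,34) + gcd(23,24) + gcd(19,2) + gcd(29,9) + gcd(21,21) + gcd(1,5) = 1+2+1+1+1+21+1 = 28.
Pick's theorem gives I = A − B/2 + 1 = 2080 − 28/2 + 1 = 2067.

2067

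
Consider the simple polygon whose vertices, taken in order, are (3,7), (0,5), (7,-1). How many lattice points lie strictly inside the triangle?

14

By the shoelace formula, twice the signed area is |[3·5 − 0·7] + [0·(-1) − 7·5] + [7·7 − 3·(-1)]| = 32, so the area is 16.
Along each edge there are gcd(|Δx|,|Δy|)+1 lattice points, so counting each shared vertex once the boundary has gcd(3,2) + gcd(7,6) + gcd(4,8) = 1+1+4 = 6.
By Pick's theorem A = I + B/2 − 1, so I = 16 − 6/2 + 1 = 14.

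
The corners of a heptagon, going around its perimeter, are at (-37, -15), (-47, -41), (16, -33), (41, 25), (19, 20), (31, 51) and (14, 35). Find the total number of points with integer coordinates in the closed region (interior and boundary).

Using the shoelace formula, 2A = |((-37)·(-41) − (-47)·(-15)) + ((-47)·(-33) − 16·(-41)) + (16·25 − 41·(-33)) + (41·20 − 19·25) + (19·51 − 31·20) + (31·35 − 14·51) + (14·(-15) − (-37)·35)| = 6922, so the area is 3461.
Summing gcd(|Δx|,|Δy|) over the edges gives the boundary count: gcd(10,26) + gcd(63,8) + gcd(25,58) + gcd(22,5) + gcd(12,31) + gcd(17,16) + gcd(51,50) = 2+1+1+1+1+1+1 = 8.
Pick's theorem gives I = A − B/2 + 1 = 3461 − 8/2 + 1 = 3458, so the closed region contains I + B = 3458 + 8 = 3466 lattice points.

3466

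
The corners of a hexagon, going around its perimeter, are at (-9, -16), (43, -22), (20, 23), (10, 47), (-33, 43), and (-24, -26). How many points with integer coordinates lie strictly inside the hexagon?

Using the shoelace formula, 2A = |((-9)·(-22) − 43·(-16)) + (43·23 − 20·(-22)) + (20·47 − 10·23) + (10·43 − (-33)·47) + ((-33)·(-26) − (-24)·43) + ((-24)·(-16) − (-9)·(-26))| = 7046, so the area is 3523.
The number of boundary lattice points is Σ gcd(|Δx|,|Δy|) = gcd(52,6) + gcd(23,45) + gcd(10,24) + gcd(43,4) + gcd(9,69) + gcd(15,10) = 2+1+2+1+3+5 = 14.
Pick's theorem gives I = A − B/2 + 1 = 3523 − 14/2 + 1 = 3517.

3517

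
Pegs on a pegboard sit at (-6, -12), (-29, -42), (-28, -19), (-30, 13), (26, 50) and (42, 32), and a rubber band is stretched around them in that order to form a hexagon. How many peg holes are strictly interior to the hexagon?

The shoelace formula gives twice the area as |((-6)·(-42) − (-29)·(-12)) + ((-29)·(-19) − (-28)·(-42)) + ((-28)·13 − (-30)·(-19)) + ((-30)·50 − 26·13) + (26·32 − 42·50) + (42·(-12) − (-6)·32)| = 5073, so the area is 5073/2.
The number of boundary lattice points is Σ gcd(|Δx|,|Δy|) = gcd(23,30) + gcd(1,23) + gcd(2,32) + gcd(56,37) + gcd(16,18) + gcd(48,44) = 1+1+2+1+2+4 = 11.
Pick's theorem gives I = A − B/2 + 1 = 5073/2 − 11/2 + 1 = 2532.

2532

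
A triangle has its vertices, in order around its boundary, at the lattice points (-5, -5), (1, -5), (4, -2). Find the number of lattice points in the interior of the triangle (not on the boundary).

The shoelace formula gives twice the area as |((-5)·(-5) − 1·(-5)) + (1·(-2) − 4·(-5)) + (4·(-5) − (-5)·(-2))| = 18, so the area is 9.
Along each edge there are gcd(|Δx|,|Δy|)+1 lattice points, so counting each shared vertex once the boundary has gcd(6,0) + gcd(3,3) + gcd(9,3) = 6+3+3 = 12.
By Pick's theorem A = I + B/2 − 1, so I = 9 − 12/2 + 1 = 4.

4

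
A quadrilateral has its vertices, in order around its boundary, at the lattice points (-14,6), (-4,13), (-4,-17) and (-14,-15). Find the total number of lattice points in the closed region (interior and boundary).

283

The shoelace formula gives twice the area as |((-14)·13 − (-4)·6) + ((-4)·(-17) − (-4)·13) + ((-4)·(-15) − (-14)·(-17)) + ((-14)·6 − (-14)·(-15))| = 510, so the area is 255.
Summing gcd(|Δx|,|Δy|) over the edges gives the boundary count: gcd(10,7) + gcd(0,30) + gcd(10,2) + gcd(0,21) = 1+30+2+21 = 54.
Pick's theorem gives I = A − B/2 + 1 = 255 − 54/2 + 1 = 229, so the closed region contains I + B = 229 + 54 = 283 lattice points.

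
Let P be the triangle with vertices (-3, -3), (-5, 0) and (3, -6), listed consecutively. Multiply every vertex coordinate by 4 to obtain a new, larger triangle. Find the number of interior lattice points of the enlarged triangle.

85

Using the shoelace formula, 2A = |[(-3)·0 − (-5)·(-3)] + [(-5)·(-6) − 3·0] + [3·(-3) − (-3)·(-6)]| = 12, so the area is 6.
The number of boundary lattice points is Σ gcd(|Δx|,|Δy|) = gcd(2,3) + gcd(8,6) + gcd(6,3) = 1+2+3 = 6.
Scaling by 4 multiplies the area by 4² = 16 (so the new area is 96) and multiplies the boundary lattice-point count by 4, giving 24.
By Pick's theorem, the interior count of the dilated polygon is 96 − 24/2 + 1 = 85.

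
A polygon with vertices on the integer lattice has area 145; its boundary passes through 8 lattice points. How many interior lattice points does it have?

142

From Pick's theorem, I = A − B/2 + 1 = 145 − 8/2 + 1 = 142.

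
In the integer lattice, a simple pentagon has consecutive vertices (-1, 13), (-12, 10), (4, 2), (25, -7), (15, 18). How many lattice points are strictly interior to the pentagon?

Using the shoelace formula, 2A = |((-1)·10 − (-12)·13) + ((-12)·2 − 4·10) + (4·(-7) − 25·2) + (25·18 − 15·(-7)) + (15·13 − (-1)·18)| = 772, so the area is 386.
Summing gcd(|Δx|,|Δy|) over the edges gives the boundary count: gcd(11,3) + gcd(16,8) + gcd(21,9) + gcd(10,25) + gcd(16,5) = 1+8+3+5+1 = 18.
Pick's theorem gives I = A − B/2 + 1 = 386 − 18/2 + 1 = 378.

378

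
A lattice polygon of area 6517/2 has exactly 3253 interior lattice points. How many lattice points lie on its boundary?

Pick's theorem gives A = I + B/2 − 1, so B = 2(A − I + 1) = 2(6517/2 − 3253 + 1) = 13.

13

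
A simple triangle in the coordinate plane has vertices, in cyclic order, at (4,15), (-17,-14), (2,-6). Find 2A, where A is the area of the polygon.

Using the shoelace formula, 2A = |[4·(-14) − (-17)·15] + [(-17)·(-6) − 2·(-14)] + [2·15 − 4·(-6)]| = 383, so the area is 191.5.

383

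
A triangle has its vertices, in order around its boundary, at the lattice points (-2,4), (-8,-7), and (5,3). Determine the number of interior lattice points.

41

By the shoelace formula, twice the signed area is |((-2)·(-7) − (-8)·4) + ((-8)·3 − 5·(-7)) + (5·4 − (-2)·3)| = 83, so the area is 41.5.
Along each edge there are gcd(|Δx|,|Δy|)+1 lattice points, so counting each shared vertex once the boundary has gcd(6,11) + gcd(13,10) + gcd(7,1) = 1+1+1 = 3.
Pick's theorem gives I = A − B/2 + 1 = 41.5 − 3/2 + 1 = 41.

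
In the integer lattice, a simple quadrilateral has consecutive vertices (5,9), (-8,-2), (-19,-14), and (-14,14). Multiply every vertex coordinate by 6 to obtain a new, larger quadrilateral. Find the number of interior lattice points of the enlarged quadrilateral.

9385

The shoelace formula gives twice the area as |[5·(-2) − (-8)·9] + [(-8)·(-14) − (-19)·(-2)] + [(-19)·14 − (-14)·(-14)] + [(-14)·9 − 5·14]| = 522, so the area is 261.
Summing gcd(|Δx|,|Δy|) over the edges gives the boundary count: gcd(13,11) + gcd(11,12) + gcd(5,28) + gcd(19,5) = 1+1+1+1 = 4.
Scaling by 6 multiplies the area by 6² = 36 (so the new area is 9396) and multiplies the boundary lattice-point count by 6, giving 24.
By Pick's theorem, the interior count of the dilated polygon is 9396 − 24/2 + 1 = 9385.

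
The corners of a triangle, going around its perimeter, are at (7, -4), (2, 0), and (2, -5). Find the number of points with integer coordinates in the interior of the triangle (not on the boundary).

10

The shoelace formula gives twice the area as |[7·0 − 2·(-4)] + [2·(-5) − 2·0] + [2·(-4) − 7·(-5)]| = 25, so the area is 12.5.
Along each edge there are gcd(|Δx|,|Δy|)+1 lattice points, so counting each shared vertex once the boundary has gcd(5,4) + gcd(0,5) + gcd(5,1) = 1+5+1 = 7.
By Pick's theorem A = I + B/2 − 1, so I = 12.5 − 7/2 + 1 = 10.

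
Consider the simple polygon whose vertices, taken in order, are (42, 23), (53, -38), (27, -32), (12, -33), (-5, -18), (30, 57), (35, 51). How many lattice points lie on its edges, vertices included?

18

The number of boundary lattice points is Σ gcd(|Δx|,|Δy|) = gcd(11,61) + gcd(26,6) + gcd(15,1) + gcd(17,15) + gcd(35,75) + gcd(5,6) + gcd(7,28) = 1+2+1+1+5+1+7 = 18.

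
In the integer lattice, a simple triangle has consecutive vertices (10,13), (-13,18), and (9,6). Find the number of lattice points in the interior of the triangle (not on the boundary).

The shoelace formula gives twice the area as |(10·18 − (-13)·13) + ((-13)·6 − 9·18) + (9·13 − 10·6)| = 166, so the area is 83.
The number of boundary lattice points is Σ gcd(|Δx|,|Δy|) = gcd(23,5) + gcd(22,12) + gcd(1,7) = 1+2+1 = 4.
Pick's theorem gives I = A − B/2 + 1 = 83 − 4/2 + 1 = 82.

82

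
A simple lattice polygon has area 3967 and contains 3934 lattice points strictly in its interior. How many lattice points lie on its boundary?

68

Pick's theorem gives A = I + B/2 − 1, so B = 2(A − I + 1) = 2(3967 − 3934 + 1) = 68.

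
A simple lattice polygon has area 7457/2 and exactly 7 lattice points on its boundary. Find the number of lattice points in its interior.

3726

From Pick's theorem, I = A − B/2 + 1 = 7457/2 − 7/2 + 1 = 3726.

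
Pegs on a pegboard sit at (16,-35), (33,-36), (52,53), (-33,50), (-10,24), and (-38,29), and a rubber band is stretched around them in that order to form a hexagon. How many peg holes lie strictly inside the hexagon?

Using the shoelace formula, 2A = |[16·(-36) − 33·(-35)] + [33·53 − 52·(-36)] + [52·50 − (-33)·53] + [(-33)·24 − (-10)·50] + [(-10)·29 − (-38)·24] + [(-38)·(-35) − 16·29]| = 9745, so the area is 4872.5.
Along each edge there are gcd(|Δx|,|Δy|)+1 lattice points, so counting each shared vertex once the boundary has gcd(17,1) + gcd(19,89) + gcd(85,3) + gcd(23,26) + gcd(28,5) + gcd(54,64) = 1+1+1+1+1+2 = 7.
By Pick's theorem A = I + B/2 − 1, so I = 4872.5 − 7/2 + 1 = 4870.

4870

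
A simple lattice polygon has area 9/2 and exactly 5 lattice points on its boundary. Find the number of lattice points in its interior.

3

From Pick's theorem, I = A − B/2 + 1 = 9/2 − 5/2 + 1 = 3.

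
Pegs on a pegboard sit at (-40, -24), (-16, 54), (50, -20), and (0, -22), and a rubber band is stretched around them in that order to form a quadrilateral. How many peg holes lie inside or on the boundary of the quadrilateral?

3459

Using the shoelace formula, 2A = |((-40)·54 − (-16)·(-24)) + ((-16)·(-20) − 50·54) + (50·(-22) − 0·(-20)) + (0·(-24) − (-40)·(-22))| = 6904, so the area is 3452.
Summing gcd(|Δx|,|Δy|) over the edges gives the boundary count: gcd(24,78) + gcd(66,74) + gcd(50,2) + gcd(40,2) = 6+2+2+2 = 12.
Pick's theorem gives I = A − B/2 + 1 = 3452 − 12/2 + 1 = 3447, so the closed region contains I + B = 3447 + 12 = 3459 lattice points.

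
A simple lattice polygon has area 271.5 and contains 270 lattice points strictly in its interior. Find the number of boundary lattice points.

Pick's theorem gives A = I + B/2 − 1, so B = 2(A − I + 1) = 2(271.5 − 270 + 1) = 5.

5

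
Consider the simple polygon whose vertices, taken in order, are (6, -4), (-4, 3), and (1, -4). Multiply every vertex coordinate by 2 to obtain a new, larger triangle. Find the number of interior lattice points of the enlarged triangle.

Using the shoelace formula, 2A = |(6·3 − (-4)·(-4)) + ((-4)·(-4) − 1·3) + (1·(-4) − 6·(-4))| = 35, so the area is 35/2.
Along each edge there are gcd(|Δx|,|Δy|)+1 lattice points, so counting each shared vertex once the boundary has gcd(10,7) + gcd(5,7) + gcd(5,0) = 1+1+5 = 7.
Scaling by 2 multiplies the area by 2² = 4 (so the new area is 70) and multiplies the boundary lattice-point count by 2, giving 14.
By Pick's theorem, the interior count of the dilated polygon is 70 − 14/2 + 1 = 64.

64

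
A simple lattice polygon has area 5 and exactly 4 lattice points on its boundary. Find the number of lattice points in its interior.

4

From Pick's theorem, I = A − B/2 + 1 = 5 − 4/2 + 1 = 4.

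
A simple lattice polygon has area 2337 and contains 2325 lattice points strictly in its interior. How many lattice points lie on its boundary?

26

Pick's theorem gives A = I + B/2 − 1, so B = 2(A − I + 1) = 2(2337 − 2325 + 1) = 26.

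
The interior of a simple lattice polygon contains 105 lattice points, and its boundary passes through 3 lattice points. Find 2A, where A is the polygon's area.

211

By Pick's theorem, A = I + B/2 − 1 = 105 + 3/2 − 1 = 211/2.
Hence 2A = 211.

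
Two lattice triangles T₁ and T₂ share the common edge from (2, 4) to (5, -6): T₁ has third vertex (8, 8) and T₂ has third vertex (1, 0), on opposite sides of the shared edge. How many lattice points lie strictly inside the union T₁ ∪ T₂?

The union is the simple quadrilateral with vertices (2, 4), (8, 8), (5, -6), (1, 0) in order.
By the shoelace formula, twice the signed area is |[2·8 − 8·4] + [8·(-6) − 5·8] + [5·0 − 1·(-6)] + [1·4 − 2·0]| = 94, so the area is 47.
Summing gcd(|Δx|,|Δy|) over the edges gives the boundary count: gcd(6,4) + gcd(3,14) + gcd(4,6) + gcd(1,4) = 2+1+2+1 = 6.
By Pick's theorem I = A − B/2 + 1 = 47 − 6/2 + 1 = 45.

45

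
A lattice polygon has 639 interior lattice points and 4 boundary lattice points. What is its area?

640

Pick's theorem states A = I + B/2 − 1, so A = 639 + 4/2 − 1 = 640.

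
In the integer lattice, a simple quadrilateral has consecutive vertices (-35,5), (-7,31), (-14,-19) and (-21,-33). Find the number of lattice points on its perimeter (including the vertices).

Summing gcd(|Δx|,|Δy|) over the edges gives the boundary count: gcd(28,26) + gcd(7,50) + gcd(7,14) + gcd(14,38) = 2+1+7+2 = 12.

12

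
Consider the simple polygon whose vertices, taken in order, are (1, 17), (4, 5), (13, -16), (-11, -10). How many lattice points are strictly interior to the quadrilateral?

Using the shoelace formula, 2A = |[1·5 − 4·17] + [4·(-16) − 13·5] + [13·(-10) − (-11)·(-16)] + [(-11)·17 − 1·(-10)]| = 675, so the area is 337.5.
Summing gcd(|Δx|,|Δy|) over the edges gives the boundary count: gcd(3,12) + gcd(9,21) + gcd(24,6) + gcd(12,27) = 3+3+6+3 = 15.
Pick's theorem gives I = A − B/2 + 1 = 337.5 − 15/2 + 1 = 331.

331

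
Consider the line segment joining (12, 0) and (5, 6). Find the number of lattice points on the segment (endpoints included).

The number of lattice points on a segment between lattice points is gcd(|Δx|,|Δy|) + 1 = gcd(7,6) + 1 = 1 + 1 = 2.

2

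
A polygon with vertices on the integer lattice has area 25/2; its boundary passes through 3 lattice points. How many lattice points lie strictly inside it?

12

From Pick's theorem, I = A − B/2 + 1 = 25/2 − 3/2 + 1 = 12.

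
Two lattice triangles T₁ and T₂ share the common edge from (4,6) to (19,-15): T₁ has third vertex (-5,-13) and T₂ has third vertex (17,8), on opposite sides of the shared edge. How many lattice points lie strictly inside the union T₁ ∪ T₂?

The union is the simple quadrilateral with vertices (4,6), (-5,-13), (19,-15), (17,8) in order.
Using the shoelace formula, 2A = |[4·(-13) − (-5)·6] + [(-5)·(-15) − 19·(-13)] + [19·8 − 17·(-15)] + [17·6 − 4·8]| = 777, so the area is 388.5.
Along each edge there are gcd(|Δx|,|Δy|)+1 lattice points, so counting each shared vertex once the boundary has gcd(9,19) + gcd(24,2) + gcd(2,23) + gcd(13,2) = 1+2+1+1 = 5.
By Pick's theorem I = A − B/2 + 1 = 388.5 − 5/2 + 1 = 387.

387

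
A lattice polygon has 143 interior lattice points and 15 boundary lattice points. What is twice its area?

By Pick's theorem, A = I + B/2 − 1 = 143 + 15/2 − 1 = 299/2.
Hence 2A = 299.

299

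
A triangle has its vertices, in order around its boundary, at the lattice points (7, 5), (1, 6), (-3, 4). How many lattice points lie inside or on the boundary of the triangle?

11

Using the shoelace formula, 2A = |[7·6 − 1·5] + [1·4 − (-3)·6] + [(-3)·5 − 7·4]| = 16, so the area is 8.
Along each edge there are gcd(|Δx|,|Δy|)+1 lattice points, so counting each shared vertex once the boundary has gcd(6,1) + gcd(4,2) + gcd(10,1) = 1+2+1 = 4.
Pick's theorem gives I = A − B/2 + 1 = 8 − 4/2 + 1 = 7, so the closed region contains I + B = 7 + 4 = 11 lattice points.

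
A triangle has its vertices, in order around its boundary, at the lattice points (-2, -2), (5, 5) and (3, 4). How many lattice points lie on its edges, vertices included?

9

The number of boundary lattice points is Σ gcd(|Δx|,|Δy|) = gcd(7,7) + gcd(2,1) + gcd(5,6) = 7+1+1 = 9.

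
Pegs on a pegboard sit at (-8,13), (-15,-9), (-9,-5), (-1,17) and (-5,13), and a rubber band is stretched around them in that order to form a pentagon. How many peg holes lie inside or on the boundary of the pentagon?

By the shoelace formula, twice the signed area is |((-8)·(-9) − (-15)·13) + ((-15)·(-5) − (-9)·(-9)) + ((-9)·17 − (-1)·(-5)) + ((-1)·13 − (-5)·17) + ((-5)·13 − (-8)·13)| = 214, so the area is 107.
The number of boundary lattice points is Σ gcd(|Δx|,|Δy|) = gcd(7,22) + gcd(6,4) + gcd(8,22) + gcd(4,4) + gcd(3,0) = 1+2+2+4+3 = 12.
Pick's theorem gives I = A − B/2 + 1 = 107 − 12/2 + 1 = 102, so the closed region contains I + B = 102 + 12 = 114 lattice points.

114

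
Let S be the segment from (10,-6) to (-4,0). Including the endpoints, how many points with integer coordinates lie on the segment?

3

The number of lattice points on a segment between lattice points is gcd(|Δx|,|Δy|) + 1 = gcd(14,6) + 1 = 2 + 1 = 3.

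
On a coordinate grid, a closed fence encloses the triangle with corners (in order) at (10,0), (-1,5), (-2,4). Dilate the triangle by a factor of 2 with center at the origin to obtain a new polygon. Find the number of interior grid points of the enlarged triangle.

The shoelace formula gives twice the area as |(10·5 − (-1)·0) + ((-1)·4 − (-2)·5) + ((-2)·0 − 10·4)| = 16, so the area is 8.
Summing gcd(|Δx|,|Δy|) over the edges gives the boundary count: gcd(11,5) + gcd(1,1) + gcd(12,4) = 1+1+4 = 6.
Scaling by 2 multiplies the area by 2² = 4 (so the new area is 32) and multiplies the boundary lattice-point count by 2, giving 12.
By Pick's theorem, the interior count of the dilated polygon is 32 − 12/2 + 1 = 27.

27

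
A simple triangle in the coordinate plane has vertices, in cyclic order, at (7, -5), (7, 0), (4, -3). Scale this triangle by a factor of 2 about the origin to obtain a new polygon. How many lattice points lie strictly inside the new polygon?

By the shoelace formula, twice the signed area is |(7·0 − 7·(-5)) + (7·(-3) − 4·0) + (4·(-5) − 7·(-3))| = 15, so the area is 7.5.
The number of boundary lattice points is Σ gcd(|Δx|,|Δy|) = gcd(0,5) + gcd(3,3) + gcd(3,2) = 5+3+1 = 9.
Scaling by 2 multiplies the area by 2² = 4 (so the new area is 30) and multiplies the boundary lattice-point count by 2, giving 18.
By Pick's theorem, the interior count of the dilated polygon is 30 − 18/2 + 1 = 22.

22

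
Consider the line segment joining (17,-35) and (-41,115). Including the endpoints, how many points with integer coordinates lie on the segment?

3

The number of lattice points on a segment between lattice points is gcd(|Δx|,|Δy|) + 1 = gcd(58,150) + 1 = 2 + 1 = 3.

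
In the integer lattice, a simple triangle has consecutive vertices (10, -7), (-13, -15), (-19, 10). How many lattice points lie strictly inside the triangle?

Using the shoelace formula, 2A = |[10·(-15) − (-13)·(-7)] + [(-13)·10 − (-19)·(-15)] + [(-19)·(-7) − 10·10]| = 623, so the area is 623/2.
The number of boundary lattice points is Σ gcd(|Δx|,|Δy|) = gcd(23,8) + gcd(6,25) + gcd(29,17) = 1+1+1 = 3.
By Pick's theorem A = I + B/2 − 1, so I = 623/2 − 3/2 + 1 = 311.

311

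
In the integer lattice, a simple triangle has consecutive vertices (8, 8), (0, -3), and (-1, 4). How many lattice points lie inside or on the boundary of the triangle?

36

By the shoelace formula, twice the signed area is |[8·(-3) − 0·8] + [0·4 − (-1)·(-3)] + [(-1)·8 − 8·4]| = 67, so the area is 33.5.
Summing gcd(|Δx|,|Δy|) over the edges gives the boundary count: gcd(8,11) + gcd(1,7) + gcd(9,4) = 1+1+1 = 3.
Pick's theorem gives I = A − B/2 + 1 = 33.5 − 3/2 + 1 = 33, so the closed region contains I + B = 33 + 3 = 36 lattice points.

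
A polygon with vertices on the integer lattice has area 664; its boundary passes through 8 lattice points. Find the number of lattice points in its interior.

Pick's theorem A = I + B/2 − 1 rearranges to I = A − B/2 + 1 = 664 − 8/2 + 1 = 661.

661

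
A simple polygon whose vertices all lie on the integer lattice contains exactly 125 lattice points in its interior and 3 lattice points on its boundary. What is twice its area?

251

Pick's theorem states A = I + B/2 − 1, so A = 125 + 3/2 − 1 = 251/2.
Hence 2A = 251.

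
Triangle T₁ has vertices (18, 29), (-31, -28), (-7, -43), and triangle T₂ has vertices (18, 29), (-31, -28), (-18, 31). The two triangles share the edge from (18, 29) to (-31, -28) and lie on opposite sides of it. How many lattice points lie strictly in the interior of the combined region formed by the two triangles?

2124

The union is the simple quadrilateral with vertices (18, 29), (-7, -43), (-31, -28), (-18, 31) in order.
By the shoelace formula, twice the signed area is |[18·(-43) − (-7)·29] + [(-7)·(-28) − (-31)·(-43)] + [(-31)·31 − (-18)·(-28)] + [(-18)·29 − 18·31]| = 4253, so the area is 4253/2.
Summing gcd(|Δx|,|Δy|) over the edges gives the boundary count: gcd(25,72) + gcd(24,15) + gcd(13,59) + gcd(36,2) = 1+3+1+2 = 7.
By Pick's theorem I = A − B/2 + 1 = 4253/2 − 7/2 + 1 = 2124.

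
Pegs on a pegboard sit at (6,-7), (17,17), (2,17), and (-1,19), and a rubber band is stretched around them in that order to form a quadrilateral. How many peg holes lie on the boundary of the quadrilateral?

Summing gcd(|Δx|,|Δy|) over the edges gives the boundary count: gcd(11,24) + gcd(15,0) + gcd(3,2) + gcd(7,26) = 1+15+1+1 = 18.

18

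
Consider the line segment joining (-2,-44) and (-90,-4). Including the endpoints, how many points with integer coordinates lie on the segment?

9

The number of lattice points on a segment between lattice points is gcd(|Δx|,|Δy|) + 1 = gcd(88,40) + 1 = 8 + 1 = 9.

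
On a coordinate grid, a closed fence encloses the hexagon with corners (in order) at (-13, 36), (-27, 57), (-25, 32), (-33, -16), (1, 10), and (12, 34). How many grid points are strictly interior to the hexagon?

1352

Using the shoelace formula, 2A = |[(-13)·57 − (-27)·36] + [(-27)·32 − (-25)·57] + [(-25)·(-16) − (-33)·32] + [(-33)·10 − 1·(-16)] + [1·34 − 12·10] + [12·36 − (-13)·34]| = 2722, so the area is 1361.
The number of boundary lattice points is Σ gcd(|Δx|,|Δy|) = gcd(14,21) + gcd(2,25) + gcd(8,48) + gcd(34,26) + gcd(11,24) + gcd(25,2) = 7+1+8+2+1+1 = 20.
Pick's theorem gives I = A − B/2 + 1 = 1361 − 20/2 + 1 = 1352.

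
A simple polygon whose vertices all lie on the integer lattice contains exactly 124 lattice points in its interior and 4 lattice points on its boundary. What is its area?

By Pick's theorem, A = I + B/2 − 1 = 124 + 4/2 − 1 = 125.

125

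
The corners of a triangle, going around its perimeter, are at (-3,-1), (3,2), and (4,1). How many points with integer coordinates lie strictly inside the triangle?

The shoelace formula gives twice the area as |((-3)·2 − 3·(-1)) + (3·1 − 4·2) + (4·(-1) − (-3)·1)| = 9, so the area is 4.5.
Along each edge there are gcd(|Δx|,|Δy|)+1 lattice points, so counting each shared vertex once the boundary has gcd(6,3) + gcd(1,1) + gcd(7,2) = 3+1+1 = 5.
Pick's theorem gives I = A − B/2 + 1 = 4.5 − 5/2 + 1 = 3.

3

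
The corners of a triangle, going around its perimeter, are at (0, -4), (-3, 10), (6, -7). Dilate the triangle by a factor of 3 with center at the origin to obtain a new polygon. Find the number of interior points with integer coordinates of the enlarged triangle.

331

Using the shoelace formula, 2A = |(0·10 − (-3)·(-4)) + ((-3)·(-7) − 6·10) + (6·(-4) − 0·(-7))| = 75, so the area is 75/2.
Summing gcd(|Δx|,|Δy|) over the edges gives the boundary count: gcd(3,14) + gcd(9,17) + gcd(6,3) = 1+1+3 = 5.
Scaling by 3 multiplies the area by 3² = 9 (so the new area is 337.5) and multiplies the boundary lattice-point count by 3, giving 15.
By Pick's theorem, the interior count of the dilated polygon is 337.5 − 15/2 + 1 = 331.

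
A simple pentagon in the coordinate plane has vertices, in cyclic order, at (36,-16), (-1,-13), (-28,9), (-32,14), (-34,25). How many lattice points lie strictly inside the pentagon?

The shoelace formula gives twice the area as |[36·(-13) − (-1)·(-16)] + [(-1)·9 − (-28)·(-13)] + [(-28)·14 − (-32)·9] + [(-32)·25 − (-34)·14] + [(-34)·(-16) − 36·25]| = 1641, so the area is 1641/2.
The number of boundary lattice points is Σ gcd(|Δx|,|Δy|) = gcd(37,3) + gcd(27,22) + gcd(4,5) + gcd(2,11) + gcd(70,41) = 1+1+1+1+1 = 5.
By Pick's theorem A = I + B/2 − 1, so I = 1641/2 − 5/2 + 1 = 819.

819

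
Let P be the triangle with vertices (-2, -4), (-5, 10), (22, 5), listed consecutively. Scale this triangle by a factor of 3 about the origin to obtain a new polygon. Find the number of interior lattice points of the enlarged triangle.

The shoelace formula gives twice the area as |((-2)·10 − (-5)·(-4)) + ((-5)·5 − 22·10) + (22·(-4) − (-2)·5)| = 363, so the area is 363/2.
The number of boundary lattice points is Σ gcd(|Δx|,|Δy|) = gcd(3,14) + gcd(27,5) + gcd(24,9) = 1+1+3 = 5.
Scaling by 3 multiplies the area by 3² = 9 (so the new area is 3267/2) and multiplies the boundary lattice-point count by 3, giving 15.
By Pick's theorem, the interior count of the dilated polygon is 3267/2 − 15/2 + 1 = 1627.

1627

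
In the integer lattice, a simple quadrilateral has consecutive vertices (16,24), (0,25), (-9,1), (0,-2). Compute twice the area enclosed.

675

Using the shoelace formula, 2A = |[16·25 − 0·24] + [0·1 − (-9)·25] + [(-9)·(-2) − 0·1] + [0·24 − 16·(-2)]| = 675, so the area is 675/2.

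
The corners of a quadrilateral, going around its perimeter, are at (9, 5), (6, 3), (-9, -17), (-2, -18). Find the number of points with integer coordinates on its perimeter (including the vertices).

Along each edge there are gcd(|Δx|,|Δy|)+1 lattice points, so counting each shared vertex once the boundary has gcd(3,2) + gcd(15,20) + gcd(7,1) + gcd(11,23) = 1+5+1+1 = 8.

8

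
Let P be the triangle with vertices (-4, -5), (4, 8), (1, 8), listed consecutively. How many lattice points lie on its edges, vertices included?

The number of boundary lattice points is Σ gcd(|Δx|,|Δy|) = gcd(8,13) + gcd(3,0) + gcd(5,13) = 1+3+1 = 5.

5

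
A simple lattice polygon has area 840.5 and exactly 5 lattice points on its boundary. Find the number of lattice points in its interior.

839

Pick's theorem A = I + B/2 − 1 rearranges to I = A − B/2 + 1 = 840.5 − 5/2 + 1 = 839.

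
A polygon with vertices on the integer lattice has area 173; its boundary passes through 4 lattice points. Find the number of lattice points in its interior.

From Pick's theorem, I = A − B/2 + 1 = 173 − 4/2 + 1 = 172.

172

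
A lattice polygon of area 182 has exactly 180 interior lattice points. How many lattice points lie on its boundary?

Pick's theorem gives A = I + B/2 − 1, so B = 2(A − I + 1) = 2(182 − 180 + 1) = 6.

6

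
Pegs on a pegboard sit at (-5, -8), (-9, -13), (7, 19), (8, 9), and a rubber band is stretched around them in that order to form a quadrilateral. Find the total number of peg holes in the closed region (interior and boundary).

108

By the shoelace formula, twice the signed area is |[(-5)·(-13) − (-9)·(-8)] + [(-9)·19 − 7·(-13)] + [7·9 − 8·19] + [8·(-8) − (-5)·9]| = 195, so the area is 195/2.
The number of boundary lattice points is Σ gcd(|Δx|,|Δy|) = gcd(4,5) + gcd(16,32) + gcd(1,10) + gcd(13,17) = 1+16+1+1 = 19.
Pick's theorem gives I = A − B/2 + 1 = 195/2 − 19/2 + 1 = 89, so the closed region contains I + B = 89 + 19 = 108 lattice points.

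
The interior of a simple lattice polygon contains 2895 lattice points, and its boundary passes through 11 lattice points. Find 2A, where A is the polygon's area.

Pick's theorem states A = I + B/2 − 1, so A = 2895 + 11/2 − 1 = 5799/2.
Hence 2A = 5799.

5799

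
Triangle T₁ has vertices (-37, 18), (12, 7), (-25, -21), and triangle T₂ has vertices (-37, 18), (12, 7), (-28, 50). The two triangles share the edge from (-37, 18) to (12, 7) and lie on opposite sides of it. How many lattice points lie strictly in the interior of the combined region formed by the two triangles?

1721

The union is the simple quadrilateral with vertices (-37, 18), (-25, -21), (12, 7), (-28, 50) in order.
The shoelace formula gives twice the area as |[(-37)·(-21) − (-25)·18] + [(-25)·7 − 12·(-21)] + [12·50 − (-28)·7] + [(-28)·18 − (-37)·50]| = 3446, so the area is 1723.
The number of boundary lattice points is Σ gcd(|Δx|,|Δy|) = gcd(12,39) + gcd(37,28) + gcd(40,43) + gcd(9,32) = 3+1+1+1 = 6.
By Pick's theorem I = A − B/2 + 1 = 1723 − 6/2 + 1 = 1721.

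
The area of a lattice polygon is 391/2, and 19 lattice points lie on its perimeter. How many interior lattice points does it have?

187

Pick's theorem A = I + B/2 − 1 rearranges to I = A − B/2 + 1 = 391/2 − 19/2 + 1 = 187.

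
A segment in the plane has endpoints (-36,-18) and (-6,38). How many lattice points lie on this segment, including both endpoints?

3

The number of lattice points on a segment between lattice points is gcd(|Δx|,|Δy|) + 1 = gcd(30,56) + 1 = 2 + 1 = 3.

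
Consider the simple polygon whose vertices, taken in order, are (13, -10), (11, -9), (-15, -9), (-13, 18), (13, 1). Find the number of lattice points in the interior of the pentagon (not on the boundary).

490

The shoelace formula gives twice the area as |(13·(-9) − 11·(-10)) + (11·(-9) − (-15)·(-9)) + ((-15)·18 − (-13)·(-9)) + ((-13)·1 − 13·18) + (13·(-10) − 13·1)| = 1018, so the area is 509.
Along each edge there are gcd(|Δx|,|Δy|)+1 lattice points, so counting each shared vertex once the boundary has gcd(2,1) + gcd(26,0) + gcd(2,27) + gcd(26,17) + gcd(0,11) = 1+26+1+1+11 = 40.
Pick's theorem gives I = A − B/2 + 1 = 509 − 40/2 + 1 = 490.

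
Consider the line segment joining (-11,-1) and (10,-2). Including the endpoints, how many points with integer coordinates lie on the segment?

2

The number of lattice points on a segment between lattice points is gcd(|Δx|,|Δy|) + 1 = gcd(21,1) + 1 = 1 + 1 = 2.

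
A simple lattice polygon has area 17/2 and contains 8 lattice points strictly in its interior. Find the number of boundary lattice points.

Pick's theorem gives A = I + B/2 − 1, so B = 2(A − I + 1) = 2(17/2 − 8 + 1) = 3.

3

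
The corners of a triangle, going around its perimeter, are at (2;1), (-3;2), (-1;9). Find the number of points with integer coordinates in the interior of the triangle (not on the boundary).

18

Using the shoelace formula, 2A = |[2·2 − (-3)·1] + [(-3)·9 − (-1)·2] + [(-1)·1 − 2·9]| = 37, so the area is 37/2.
Along each edge there are gcd(|Δx|,|Δy|)+1 lattice points, so counting each shared vertex once the boundary has gcd(5,1) + gcd(2,7) + gcd(3,8) = 1+1+1 = 3.
Pick's theorem gives I = A − B/2 + 1 = 37/2 − 3/2 + 1 = 18.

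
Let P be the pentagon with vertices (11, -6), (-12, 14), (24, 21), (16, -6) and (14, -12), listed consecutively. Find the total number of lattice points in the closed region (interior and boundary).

Using the shoelace formula, 2A = |[11·14 − (-12)·(-6)] + [(-12)·21 − 24·14] + [24·(-6) − 16·21] + [16·(-12) − 14·(-6)] + [14·(-6) − 11·(-12)]| = 1046, so the area is 523.
Summing gcd(|Δx|,|Δy|) over the edges gives the boundary count: gcd(23,20) + gcd(36,7) + gcd(8,27) + gcd(2,6) + gcd(3,6) = 1+1+1+2+3 = 8.
Pick's theorem gives I = A − B/2 + 1 = 523 − 8/2 + 1 = 520, so the closed region contains I + B = 520 + 8 = 528 lattice points.

528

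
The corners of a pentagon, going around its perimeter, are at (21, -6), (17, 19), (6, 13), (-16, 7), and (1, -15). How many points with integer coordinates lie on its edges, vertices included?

Summing gcd(|Δx|,|Δy|) over the edges gives the boundary count: gcd(4,25) + gcd(11,6) + gcd(22,6) + gcd(17,22) + gcd(20,9) = 1+1+2+1+1 = 6.

6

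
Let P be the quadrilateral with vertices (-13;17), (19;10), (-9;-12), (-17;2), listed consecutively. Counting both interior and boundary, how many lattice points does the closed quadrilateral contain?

542

By the shoelace formula, twice the signed area is |((-13)·10 − 19·17) + (19·(-12) − (-9)·10) + ((-9)·2 − (-17)·(-12)) + ((-17)·17 − (-13)·2)| = 1076, so the area is 538.
Summing gcd(|Δx|,|Δy|) over the edges gives the boundary count: gcd(32,7) + gcd(28,22) + gcd(8,14) + gcd(4,15) = 1+2+2+1 = 6.
Pick's theorem gives I = A − B/2 + 1 = 538 − 6/2 + 1 = 536, so the closed region contains I + B = 536 + 6 = 542 lattice points.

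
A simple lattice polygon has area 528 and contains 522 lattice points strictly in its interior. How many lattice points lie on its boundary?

Pick's theorem gives A = I + B/2 − 1, so B = 2(A − I + 1) = 2(528 − 522 + 1) = 14.

14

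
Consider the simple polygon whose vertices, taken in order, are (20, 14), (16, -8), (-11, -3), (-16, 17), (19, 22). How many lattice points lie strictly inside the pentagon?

796

The shoelace formula gives twice the area as |(20·(-8) − 16·14) + (16·(-3) − (-11)·(-8)) + ((-11)·17 − (-16)·(-3)) + ((-16)·22 − 19·17) + (19·14 − 20·22)| = 1604, so the area is 802.
Summing gcd(|Δx|,|Δy|) over the edges gives the boundary count: gcd(4,22) + gcd(27,5) + gcd(5,20) + gcd(35,5) + gcd(1,8) = 2+1+5+5+1 = 14.
Pick's theorem gives I = A − B/2 + 1 = 802 − 14/2 + 1 = 796.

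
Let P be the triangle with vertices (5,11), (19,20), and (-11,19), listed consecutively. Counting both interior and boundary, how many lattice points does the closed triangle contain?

The shoelace formula gives twice the area as |(5·20 − 19·11) + (19·19 − (-11)·20) + ((-11)·11 − 5·19)| = 256, so the area is 128.
The number of boundary lattice points is Σ gcd(|Δx|,|Δy|) = gcd(14,9) + gcd(30,1) + gcd(16,8) = 1+1+8 = 10.
Pick's theorem gives I = A − B/2 + 1 = 128 − 10/2 + 1 = 124, so the closed region contains I + B = 124 + 10 = 134 lattice points.

134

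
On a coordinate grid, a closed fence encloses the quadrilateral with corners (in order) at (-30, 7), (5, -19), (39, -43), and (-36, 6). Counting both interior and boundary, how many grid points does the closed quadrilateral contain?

166

By the shoelace formula, twice the signed area is |[(-30)·(-19) − 5·7] + [5·(-43) − 39·(-19)] + [39·6 − (-36)·(-43)] + [(-36)·7 − (-30)·6]| = 325, so the area is 162.5.
Summing gcd(|Δx|,|Δy|) over the edges gives the boundary count: gcd(35,26) + gcd(34,24) + gcd(75,49) + gcd(6,1) = 1+2+1+1 = 5.
Pick's theorem gives I = A − B/2 + 1 = 162.5 − 5/2 + 1 = 161, so the closed region contains I + B = 161 + 5 = 166 lattice points.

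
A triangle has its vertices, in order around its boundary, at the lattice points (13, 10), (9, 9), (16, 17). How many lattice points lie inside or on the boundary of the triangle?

Using the shoelace formula, 2A = |[13·9 − 9·10] + [9·17 − 16·9] + [16·10 − 13·17]| = 25, so the area is 12.5.
The number of boundary lattice points is Σ gcd(|Δx|,|Δy|) = gcd(4,1) + gcd(7,8) + gcd(3,7) = 1+1+1 = 3.
Pick's theorem gives I = A − B/2 + 1 = 12.5 − 3/2 + 1 = 12, so the closed region contains I + B = 12 + 3 = 15 lattice points.

15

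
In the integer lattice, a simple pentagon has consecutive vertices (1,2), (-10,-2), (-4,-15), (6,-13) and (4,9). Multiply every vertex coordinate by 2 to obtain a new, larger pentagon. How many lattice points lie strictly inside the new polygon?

Using the shoelace formula, 2A = |[1·(-2) − (-10)·2] + [(-10)·(-15) − (-4)·(-2)] + [(-4)·(-13) − 6·(-15)] + [6·9 − 4·(-13)] + [4·2 − 1·9]| = 407, so the area is 203.5.
Along each edge there are gcd(|Δx|,|Δy|)+1 lattice points, so counting each shared vertex once the boundary has gcd(11,4) + gcd(6,13) + gcd(10,2) + gcd(2,22) + gcd(3,7) = 1+1+2+2+1 = 7.
Scaling by 2 multiplies the area by 2² = 4 (so the new area is 814) and multiplies the boundary lattice-point count by 2, giving 14.
By Pick's theorem, the interior count of the dilated polygon is 814 − 14/2 + 1 = 808.

808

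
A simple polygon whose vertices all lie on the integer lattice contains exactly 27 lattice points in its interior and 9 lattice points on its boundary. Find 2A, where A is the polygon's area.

61

By Pick's theorem, A = I + B/2 − 1 = 27 + 9/2 − 1 = 61/2.
Hence 2A = 61.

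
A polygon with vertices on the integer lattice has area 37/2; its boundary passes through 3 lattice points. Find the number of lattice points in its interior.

18

From Pick's theorem, I = A − B/2 + 1 = 37/2 − 3/2 + 1 = 18.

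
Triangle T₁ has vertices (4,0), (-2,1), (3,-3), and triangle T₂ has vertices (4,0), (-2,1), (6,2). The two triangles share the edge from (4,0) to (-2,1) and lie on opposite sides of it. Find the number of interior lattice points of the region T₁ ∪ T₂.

The union is the simple quadrilateral with vertices (4,0), (3,-3), (-2,1), (6,2) in order.
The shoelace formula gives twice the area as |(4·(-3) − 3·0) + (3·1 − (-2)·(-3)) + ((-2)·2 − 6·1) + (6·0 − 4·2)| = 33, so the area is 33/2.
Summing gcd(|Δx|,|Δy|) over the edges gives the boundary count: gcd(1,3) + gcd(5,4) + gcd(8,1) + gcd(2,2) = 1+1+1+2 = 5.
By Pick's theorem I = A − B/2 + 1 = 33/2 − 5/2 + 1 = 15.

15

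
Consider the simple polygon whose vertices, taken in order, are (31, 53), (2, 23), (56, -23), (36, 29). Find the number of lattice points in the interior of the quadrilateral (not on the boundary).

1364

The shoelace formula gives twice the area as |[31·23 − 2·53] + [2·(-23) − 56·23] + [56·29 − 36·(-23)] + [36·53 − 31·29]| = 2734, so the area is 1367.
The number of boundary lattice points is Σ gcd(|Δx|,|Δy|) = gcd(29,30) + gcd(54,46) + gcd(20,52) + gcd(5,24) = 1+2+4+1 = 8.
By Pick's theorem A = I + B/2 − 1, so I = 1367 − 8/2 + 1 = 1364.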